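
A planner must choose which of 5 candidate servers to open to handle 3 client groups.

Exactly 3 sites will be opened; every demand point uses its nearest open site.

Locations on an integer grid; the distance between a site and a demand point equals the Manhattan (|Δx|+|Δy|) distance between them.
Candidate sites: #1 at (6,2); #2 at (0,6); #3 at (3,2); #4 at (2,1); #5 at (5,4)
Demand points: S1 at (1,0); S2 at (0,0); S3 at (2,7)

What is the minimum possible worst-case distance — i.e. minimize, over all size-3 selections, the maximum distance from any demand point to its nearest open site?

Open {#1, #2, #4}.
  Farthest demand point is S2 at distance 3 (to #4); all others are ≤ 3.
With {#2, #3, #4} the worst case is 3.
With {#2, #4, #5} the worst case is 3.
No size-3 selection achieves below 3.

3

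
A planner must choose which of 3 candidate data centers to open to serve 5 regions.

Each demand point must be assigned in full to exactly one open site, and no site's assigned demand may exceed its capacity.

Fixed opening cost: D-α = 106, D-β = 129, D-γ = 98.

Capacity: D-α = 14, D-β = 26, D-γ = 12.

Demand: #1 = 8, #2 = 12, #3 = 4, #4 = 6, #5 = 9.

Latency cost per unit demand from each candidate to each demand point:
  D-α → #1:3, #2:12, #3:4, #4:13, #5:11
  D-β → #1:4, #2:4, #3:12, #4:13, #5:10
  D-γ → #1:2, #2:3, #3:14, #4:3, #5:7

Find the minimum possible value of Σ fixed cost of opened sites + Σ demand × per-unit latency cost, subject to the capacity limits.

Open {D-α, D-β}; cheapest assignment that respects the capacities:
  D-α (cap 14, load 13): #3, #5 — cost 4×4 + 9×11 = 115
  D-β (cap 26, load 26): #1, #2, #4 — cost 8×4 + 12×4 + 6×13 = 158
  Shipping 273, fixed 235 → total 508.
  Any other capacity-feasible assignment to {D-α, D-β} ships for at least 273.
Compare {D-α, D-β, D-γ}: its best feasible assignment gives total 529.
Every other set of open sites that can feasibly serve all demand totals ≥ 529 even under its best assignment. Minimum: 508.

508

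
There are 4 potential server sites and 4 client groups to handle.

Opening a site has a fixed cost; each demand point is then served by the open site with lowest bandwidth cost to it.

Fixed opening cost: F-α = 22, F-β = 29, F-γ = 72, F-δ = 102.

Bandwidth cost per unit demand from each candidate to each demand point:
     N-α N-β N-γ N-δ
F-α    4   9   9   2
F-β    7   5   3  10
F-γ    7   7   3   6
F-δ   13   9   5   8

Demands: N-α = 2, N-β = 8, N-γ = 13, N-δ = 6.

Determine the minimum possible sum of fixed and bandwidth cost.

Open {F-α, F-β}: assign each demand point to its cheapest open site.
  N-α→F-α 2×4=8, N-β→F-β 8×5=40, N-γ→F-β 13×3=39, N-δ→F-α 6×2=12
  bandwidth cost 99, fixed 51 → total 150.
Compare {F-β}: bandwidth cost 153 + fixed 29 = 182.
Compare {F-α, F-γ}: bandwidth cost 115 + fixed 94 = 209.
Compare {F-γ}: bandwidth cost 145 + fixed 72 = 217.
All other subsets cost ≥ 182. Minimum total cost: 150.

150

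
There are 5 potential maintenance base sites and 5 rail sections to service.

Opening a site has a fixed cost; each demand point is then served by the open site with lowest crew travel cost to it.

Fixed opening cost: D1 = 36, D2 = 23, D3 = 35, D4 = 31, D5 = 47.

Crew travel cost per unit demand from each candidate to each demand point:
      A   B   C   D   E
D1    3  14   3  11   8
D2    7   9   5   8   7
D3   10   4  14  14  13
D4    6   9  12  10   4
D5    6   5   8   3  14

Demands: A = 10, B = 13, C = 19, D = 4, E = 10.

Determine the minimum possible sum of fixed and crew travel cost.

Open {D1, D4, D5}: assign each demand point to its cheapest open site.
  A→D1 10×3=30, B→D5 13×5=65, C→D1 19×3=57, D→D5 4×3=12, E→D4 10×4=40
  crew travel cost 204, fixed 114 → total 318.
Compare {D1, D3, D4}: crew travel cost 219 + fixed 102 = 321.
Compare {D1, D5}: crew travel cost 244 + fixed 83 = 327.
Compare {D1, D3}: crew travel cost 263 + fixed 71 = 334.
All other subsets cost ≥ 321. Minimum total cost: 318.

318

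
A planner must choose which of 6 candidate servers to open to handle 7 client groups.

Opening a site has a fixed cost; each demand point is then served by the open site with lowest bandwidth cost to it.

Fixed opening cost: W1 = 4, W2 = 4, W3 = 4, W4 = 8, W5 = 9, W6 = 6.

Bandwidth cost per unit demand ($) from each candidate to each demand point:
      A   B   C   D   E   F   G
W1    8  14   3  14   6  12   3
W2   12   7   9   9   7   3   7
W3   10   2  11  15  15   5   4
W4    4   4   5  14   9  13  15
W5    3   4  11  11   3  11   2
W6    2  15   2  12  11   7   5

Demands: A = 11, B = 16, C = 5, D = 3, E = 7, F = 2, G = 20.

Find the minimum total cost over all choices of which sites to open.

181

Open {W2, W3, W5, W6}: assign each demand point to its cheapest open site.
  A→W6 11×2=22, B→W3 16×2=32, C→W6 5×2=10, D→W2 3×9=27, E→W5 7×3=21, F→W2 2×3=6, G→W5 20×2=40
  bandwidth cost 158, fixed 23 → total 181.
Compare {W1, W2, W3, W5, W6}: bandwidth cost 158 + fixed 27 = 185.
Compare {W3, W5, W6}: bandwidth cost 168 + fixed 19 = 187.
Compare {W2, W3, W4, W5, W6}: bandwidth cost 158 + fixed 31 = 189.
All other subsets cost ≥ 185. Minimum total cost: 181.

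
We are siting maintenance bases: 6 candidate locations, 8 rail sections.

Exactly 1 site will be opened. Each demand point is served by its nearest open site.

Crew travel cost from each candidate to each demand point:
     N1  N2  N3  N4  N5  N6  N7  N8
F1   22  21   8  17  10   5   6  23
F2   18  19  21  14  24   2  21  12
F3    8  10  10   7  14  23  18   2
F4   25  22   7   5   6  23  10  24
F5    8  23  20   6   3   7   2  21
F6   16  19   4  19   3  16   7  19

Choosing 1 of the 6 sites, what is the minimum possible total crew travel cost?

90

Open {F5}.
  N1→F5 8, N2→F5 23, N3→F5 20, N4→F5 6, N5→F5 3, N6→F5 7, N7→F5 2, N8→F5 21  ⇒ total 90.
Compare {F3}: total 92.
Compare {F6}: total 103.
No size-1 selection does better; minimum is 90.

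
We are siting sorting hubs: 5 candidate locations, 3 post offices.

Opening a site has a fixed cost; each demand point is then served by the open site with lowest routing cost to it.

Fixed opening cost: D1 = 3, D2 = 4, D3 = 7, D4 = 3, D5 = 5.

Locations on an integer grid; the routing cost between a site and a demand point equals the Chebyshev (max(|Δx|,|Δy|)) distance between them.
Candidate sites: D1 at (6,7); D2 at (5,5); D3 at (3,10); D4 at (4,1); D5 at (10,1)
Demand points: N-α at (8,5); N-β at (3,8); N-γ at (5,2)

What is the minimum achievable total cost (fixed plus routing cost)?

Open {D1, D4}: assign each demand point to its cheapest open site.
  N-α→D1 2, N-β→D1 3, N-γ→D4 1
  routing cost 6, fixed 6 → total 12.
Compare {D1}: routing cost 10 + fixed 3 = 13.
Compare {D2}: routing cost 9 + fixed 4 = 13.
Compare {D2, D4}: routing cost 7 + fixed 7 = 14.
All other subsets cost ≥ 13. Minimum total cost: 12.

12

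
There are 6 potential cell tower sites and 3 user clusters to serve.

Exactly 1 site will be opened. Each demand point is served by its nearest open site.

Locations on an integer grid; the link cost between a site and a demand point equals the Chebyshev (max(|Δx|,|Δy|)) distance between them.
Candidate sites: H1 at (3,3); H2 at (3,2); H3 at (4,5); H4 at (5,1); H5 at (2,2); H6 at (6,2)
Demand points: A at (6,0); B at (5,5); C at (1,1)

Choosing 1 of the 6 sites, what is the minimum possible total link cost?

Open {H1}.
  A→H1 3, B→H1 2, C→H1 2  ⇒ total 7.
Compare {H2}: total 8.
Compare {H5}: total 8.
No size-1 selection does better; minimum is 7.

7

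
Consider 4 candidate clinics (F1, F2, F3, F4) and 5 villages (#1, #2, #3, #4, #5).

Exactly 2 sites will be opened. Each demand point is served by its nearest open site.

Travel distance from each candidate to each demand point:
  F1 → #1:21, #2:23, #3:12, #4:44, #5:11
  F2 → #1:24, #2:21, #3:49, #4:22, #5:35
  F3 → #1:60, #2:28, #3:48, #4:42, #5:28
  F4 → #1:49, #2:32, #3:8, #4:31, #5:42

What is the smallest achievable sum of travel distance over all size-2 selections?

Open {F1, F2}.
  #1→F1 21, #2→F2 21, #3→F1 12, #4→F2 22, #5→F1 11  ⇒ total 87.
Compare {F1, F4}: total 94.
Compare {F1, F3}: total 109.
No size-2 selection does better; minimum is 87.

87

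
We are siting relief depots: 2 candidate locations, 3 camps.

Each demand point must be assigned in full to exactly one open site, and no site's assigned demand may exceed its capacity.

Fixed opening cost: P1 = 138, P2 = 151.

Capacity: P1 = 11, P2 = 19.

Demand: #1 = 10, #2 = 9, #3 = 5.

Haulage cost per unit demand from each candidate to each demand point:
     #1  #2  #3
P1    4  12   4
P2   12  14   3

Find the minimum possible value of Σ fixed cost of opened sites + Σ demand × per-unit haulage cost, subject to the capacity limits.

470

Open {P1, P2}; cheapest assignment that respects the capacities:
  P1 (cap 11, load 10): #1 — cost 10×4 = 40
  P2 (cap 19, load 14): #2, #3 — cost 9×14 + 5×3 = 141
  Shipping 181, fixed 289 → total 470.
  Any other capacity-feasible assignment to {P1, P2} ships for at least 181.
Total demand is 24 and no other set of sites has combined capacity ≥ 24, so {P1, P2} is the only feasible choice of open sites. Minimum: 470.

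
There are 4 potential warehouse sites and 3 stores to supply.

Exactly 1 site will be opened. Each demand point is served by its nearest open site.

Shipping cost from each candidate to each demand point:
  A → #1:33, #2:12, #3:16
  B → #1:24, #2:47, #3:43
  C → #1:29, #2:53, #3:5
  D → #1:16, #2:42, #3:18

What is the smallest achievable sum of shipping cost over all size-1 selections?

Open {A}.
  #1→A 33, #2→A 12, #3→A 16  ⇒ total 61.
Compare {D}: total 76.
Compare {C}: total 87.
No size-1 selection does better; minimum is 61.

61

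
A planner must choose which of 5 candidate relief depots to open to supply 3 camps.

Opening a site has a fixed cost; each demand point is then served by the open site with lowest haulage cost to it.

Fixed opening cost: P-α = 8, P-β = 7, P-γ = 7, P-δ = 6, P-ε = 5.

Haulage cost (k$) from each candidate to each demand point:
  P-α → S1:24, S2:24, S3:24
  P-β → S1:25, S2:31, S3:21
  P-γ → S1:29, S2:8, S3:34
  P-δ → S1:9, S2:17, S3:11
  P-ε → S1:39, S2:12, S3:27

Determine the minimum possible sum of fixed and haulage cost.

Open {P-γ, P-δ}: assign each demand point to its cheapest open site.
  S1→P-δ 9, S2→P-γ 8, S3→P-δ 11
  haulage cost 28, fixed 13 → total 41.
Compare {P-δ}: haulage cost 37 + fixed 6 = 43.
Compare {P-δ, P-ε}: haulage cost 32 + fixed 11 = 43.
Compare {P-γ, P-δ, P-ε}: haulage cost 28 + fixed 18 = 46.
All other subsets cost ≥ 43. Minimum total cost: 41.

41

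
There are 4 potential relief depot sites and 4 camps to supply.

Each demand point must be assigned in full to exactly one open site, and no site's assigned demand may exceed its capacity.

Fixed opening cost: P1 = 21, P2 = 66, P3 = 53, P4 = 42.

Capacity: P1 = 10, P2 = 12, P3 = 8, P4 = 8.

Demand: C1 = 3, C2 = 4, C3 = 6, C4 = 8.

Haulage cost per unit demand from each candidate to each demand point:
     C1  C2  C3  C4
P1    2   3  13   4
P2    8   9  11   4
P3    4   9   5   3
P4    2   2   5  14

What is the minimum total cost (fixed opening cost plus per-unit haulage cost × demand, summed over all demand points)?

188

Open {P1, P3, P4}; cheapest assignment that respects the capacities:
  P1 (cap 10, load 7): C1, C2 — cost 3×2 + 4×3 = 18
  P3 (cap 8, load 8): C4 — cost 8×3 = 24
  P4 (cap 8, load 6): C3 — cost 6×5 = 30
  Shipping 72, fixed 116 → total 188.
  Any other capacity-feasible assignment to {P1, P3, P4} ships for at least 72.
Compare {P1, P2, P4}: its best feasible assignment gives total 209.
Compare {P1, P2, P3}: its best feasible assignment gives total 220.
Every other set of open sites that can feasibly serve all demand totals ≥ 209 even under its best assignment. Minimum: 188.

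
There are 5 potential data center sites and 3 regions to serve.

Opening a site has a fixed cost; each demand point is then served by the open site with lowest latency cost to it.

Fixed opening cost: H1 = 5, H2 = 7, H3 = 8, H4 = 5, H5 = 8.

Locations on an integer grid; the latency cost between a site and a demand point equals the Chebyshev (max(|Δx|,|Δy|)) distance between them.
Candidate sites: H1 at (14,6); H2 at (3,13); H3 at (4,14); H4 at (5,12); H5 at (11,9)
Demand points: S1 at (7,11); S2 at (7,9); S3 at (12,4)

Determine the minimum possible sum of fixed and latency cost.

Open {H1, H4}: assign each demand point to its cheapest open site.
  S1→H4 2, S2→H4 3, S3→H1 2
  latency cost 7, fixed 10 → total 17.
Compare {H4}: latency cost 13 + fixed 5 = 18.
Compare {H1}: latency cost 16 + fixed 5 = 21.
Compare {H5}: latency cost 13 + fixed 8 = 21.
All other subsets cost ≥ 18. Minimum total cost: 17.

17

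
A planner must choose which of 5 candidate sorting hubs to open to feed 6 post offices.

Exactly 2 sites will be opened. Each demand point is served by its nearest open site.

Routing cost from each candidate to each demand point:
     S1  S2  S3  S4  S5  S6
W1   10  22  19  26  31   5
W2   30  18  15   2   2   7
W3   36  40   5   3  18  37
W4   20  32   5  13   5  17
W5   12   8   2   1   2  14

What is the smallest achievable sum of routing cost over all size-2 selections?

Open {W1, W5}.
  S1→W1 10, S2→W5 8, S3→W5 2, S4→W5 1, S5→W5 2, S6→W1 5  ⇒ total 28.
Compare {W2, W5}: total 32.
Compare {W3, W5}: total 39.
No size-2 selection does better; minimum is 28.

28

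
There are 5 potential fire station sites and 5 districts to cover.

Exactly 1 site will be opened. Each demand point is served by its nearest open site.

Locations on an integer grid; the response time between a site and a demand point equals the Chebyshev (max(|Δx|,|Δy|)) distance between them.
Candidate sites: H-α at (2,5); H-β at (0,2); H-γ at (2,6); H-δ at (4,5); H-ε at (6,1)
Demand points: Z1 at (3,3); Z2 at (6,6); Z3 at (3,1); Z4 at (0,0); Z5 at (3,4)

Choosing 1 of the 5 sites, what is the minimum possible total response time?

Open {H-δ}.
  Z1→H-δ 2, Z2→H-δ 2, Z3→H-δ 4, Z4→H-δ 5, Z5→H-δ 1  ⇒ total 14.
Compare {H-α}: total 16.
Compare {H-β}: total 17.
No size-1 selection does better; minimum is 14.

14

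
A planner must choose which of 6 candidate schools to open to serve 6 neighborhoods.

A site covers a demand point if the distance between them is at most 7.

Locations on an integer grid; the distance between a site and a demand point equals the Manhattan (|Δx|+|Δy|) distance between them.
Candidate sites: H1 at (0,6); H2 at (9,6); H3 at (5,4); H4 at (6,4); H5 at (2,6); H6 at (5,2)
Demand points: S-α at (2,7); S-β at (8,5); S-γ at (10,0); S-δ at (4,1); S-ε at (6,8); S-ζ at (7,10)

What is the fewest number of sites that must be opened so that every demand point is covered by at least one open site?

Coverage sets (demand points within 7 of each site):
  H1: {S-α}
  H2: {S-β, S-γ, S-ε, S-ζ}
  H3: {S-α, S-β, S-δ, S-ε}
  H4: {S-α, S-β, S-δ, S-ε, S-ζ}
  H5: {S-α, S-β, S-δ, S-ε}
  H6: {S-β, S-γ, S-δ, S-ε}
No single site covers all 6 demand points.
But {H2, H3} covers everything, so the minimum is 2.

2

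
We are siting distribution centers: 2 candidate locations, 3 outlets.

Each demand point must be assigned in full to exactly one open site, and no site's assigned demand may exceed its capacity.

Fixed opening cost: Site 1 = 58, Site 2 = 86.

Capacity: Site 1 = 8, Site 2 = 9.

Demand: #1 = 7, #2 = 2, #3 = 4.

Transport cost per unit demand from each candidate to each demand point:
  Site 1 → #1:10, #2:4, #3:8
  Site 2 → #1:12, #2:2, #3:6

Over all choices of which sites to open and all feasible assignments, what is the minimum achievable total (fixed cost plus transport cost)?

Open {Site 1, Site 2}; cheapest assignment that respects the capacities:
  Site 1 (cap 8, load 7): #1 — cost 7×10 = 70
  Site 2 (cap 9, load 6): #2, #3 — cost 2×2 + 4×6 = 28
  Shipping 98, fixed 144 → total 242.
  Any other capacity-feasible assignment to {Site 1, Site 2} ships for at least 98.
Total demand is 13 and no other set of sites has combined capacity ≥ 13, so {Site 1, Site 2} is the only feasible choice of open sites. Minimum: 242.

242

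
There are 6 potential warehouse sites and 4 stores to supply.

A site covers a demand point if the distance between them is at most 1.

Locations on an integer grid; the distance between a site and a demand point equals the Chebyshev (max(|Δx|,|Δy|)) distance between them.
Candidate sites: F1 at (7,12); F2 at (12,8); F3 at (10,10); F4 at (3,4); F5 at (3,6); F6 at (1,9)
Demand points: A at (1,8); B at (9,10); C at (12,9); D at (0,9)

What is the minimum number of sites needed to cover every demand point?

3

Coverage sets (demand points within 1 of each site):
  F1: {}
  F2: {C}
  F3: {B}
  F4: {}
  F5: {}
  F6: {A, D}
No 2 sites suffice: every size-2 union leaves at least one demand point uncovered.
But {F2, F3, F6} covers everything, so the minimum is 3.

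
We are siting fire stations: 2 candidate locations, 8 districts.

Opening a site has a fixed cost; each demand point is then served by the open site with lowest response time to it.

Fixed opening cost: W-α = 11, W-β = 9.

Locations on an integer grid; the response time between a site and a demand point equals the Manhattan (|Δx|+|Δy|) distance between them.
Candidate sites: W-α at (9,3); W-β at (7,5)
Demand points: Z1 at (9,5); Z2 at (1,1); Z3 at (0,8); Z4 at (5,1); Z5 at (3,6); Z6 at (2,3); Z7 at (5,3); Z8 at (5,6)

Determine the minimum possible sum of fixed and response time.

56

Open {W-β}: assign each demand point to its cheapest open site.
  Z1→W-β 2, Z2→W-β 10, Z3→W-β 10, Z4→W-β 6, Z5→W-β 5, Z6→W-β 7, Z7→W-β 4, Z8→W-β 3
  response time 47, fixed 9 → total 56.
Compare {W-α, W-β}: response time 47 + fixed 20 = 67.
Compare {W-α}: response time 59 + fixed 11 = 70.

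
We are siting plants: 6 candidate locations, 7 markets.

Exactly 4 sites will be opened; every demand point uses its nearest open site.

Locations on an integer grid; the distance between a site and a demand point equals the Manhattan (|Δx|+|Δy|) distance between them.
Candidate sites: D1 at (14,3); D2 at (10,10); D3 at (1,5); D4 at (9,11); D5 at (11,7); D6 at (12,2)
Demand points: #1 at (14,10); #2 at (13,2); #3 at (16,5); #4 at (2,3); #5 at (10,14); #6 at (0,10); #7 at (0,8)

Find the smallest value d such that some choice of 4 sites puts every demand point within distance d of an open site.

6

Open {D1, D2, D3, D4}.
  Farthest demand point is #6 at distance 6 (to D3); all others are ≤ 6.
With {D1, D2, D3, D5} the worst case is 6.
With {D1, D2, D3, D6} the worst case is 6.
No size-4 selection achieves below 6.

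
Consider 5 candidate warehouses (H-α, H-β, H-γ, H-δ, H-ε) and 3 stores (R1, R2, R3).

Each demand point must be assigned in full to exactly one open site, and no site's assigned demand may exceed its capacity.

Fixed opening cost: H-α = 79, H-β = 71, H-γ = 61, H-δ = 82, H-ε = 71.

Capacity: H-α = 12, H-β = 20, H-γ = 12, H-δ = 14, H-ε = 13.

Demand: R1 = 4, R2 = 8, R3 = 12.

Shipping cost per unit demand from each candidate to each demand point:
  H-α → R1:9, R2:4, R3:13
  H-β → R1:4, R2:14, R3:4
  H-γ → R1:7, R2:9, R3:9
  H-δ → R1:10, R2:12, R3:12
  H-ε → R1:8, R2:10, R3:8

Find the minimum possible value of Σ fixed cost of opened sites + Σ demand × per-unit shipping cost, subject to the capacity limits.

Open {H-α, H-β}; cheapest assignment that respects the capacities:
  H-α (cap 12, load 8): R2 — cost 8×4 = 32
  H-β (cap 20, load 16): R1, R3 — cost 4×4 + 12×4 = 64
  Shipping 96, fixed 150 → total 246.
  Any other capacity-feasible assignment to {H-α, H-β} ships for at least 96.
Compare {H-β, H-γ}: its best feasible assignment gives total 268.
Compare {H-β, H-ε}: its best feasible assignment gives total 286.
Every other set of open sites that can feasibly serve all demand totals ≥ 268 even under its best assignment. Minimum: 246.

246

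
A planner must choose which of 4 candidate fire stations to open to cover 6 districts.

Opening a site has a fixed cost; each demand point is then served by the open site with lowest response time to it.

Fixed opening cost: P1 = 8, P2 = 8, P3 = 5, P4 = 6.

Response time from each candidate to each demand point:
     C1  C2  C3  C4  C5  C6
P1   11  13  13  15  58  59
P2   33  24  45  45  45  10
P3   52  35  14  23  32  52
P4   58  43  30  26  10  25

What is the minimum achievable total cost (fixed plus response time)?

Open {P1, P2, P4}: assign each demand point to its cheapest open site.
  C1→P1 11, C2→P1 13, C3→P1 13, C4→P1 15, C5→P4 10, C6→P2 10
  response time 72, fixed 22 → total 94.
Compare {P1, P2, P3, P4}: response time 72 + fixed 27 = 99.
Compare {P1, P4}: response time 87 + fixed 14 = 101.
Compare {P1, P3, P4}: response time 87 + fixed 19 = 106.
All other subsets cost ≥ 99. Minimum total cost: 94.

94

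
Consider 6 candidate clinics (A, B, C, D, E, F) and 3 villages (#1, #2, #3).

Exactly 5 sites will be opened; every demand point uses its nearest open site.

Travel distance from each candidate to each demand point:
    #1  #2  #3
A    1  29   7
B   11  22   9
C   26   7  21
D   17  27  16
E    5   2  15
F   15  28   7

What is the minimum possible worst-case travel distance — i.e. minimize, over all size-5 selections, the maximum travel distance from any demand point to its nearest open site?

7

Open {A, B, C, D, E}.
  Farthest demand point is #3 at travel distance 7 (to A); all others are ≤ 7.
With {A, B, C, D, F} the worst case is 7.
With {A, B, C, E, F} the worst case is 7.
No size-5 selection achieves below 7.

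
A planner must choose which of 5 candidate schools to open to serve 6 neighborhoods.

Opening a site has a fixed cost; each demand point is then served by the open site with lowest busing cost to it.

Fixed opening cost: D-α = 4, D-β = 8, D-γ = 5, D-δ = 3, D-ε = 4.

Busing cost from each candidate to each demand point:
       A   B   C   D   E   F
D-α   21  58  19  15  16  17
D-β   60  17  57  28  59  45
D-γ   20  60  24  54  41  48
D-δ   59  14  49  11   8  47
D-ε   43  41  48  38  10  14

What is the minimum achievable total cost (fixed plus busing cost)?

Open {D-α, D-δ}: assign each demand point to its cheapest open site.
  A→D-α 21, B→D-δ 14, C→D-α 19, D→D-δ 11, E→D-δ 8, F→D-α 17
  busing cost 90, fixed 7 → total 97.
Compare {D-α, D-δ, D-ε}: busing cost 87 + fixed 11 = 98.
Compare {D-α, D-γ, D-δ}: busing cost 89 + fixed 12 = 101.
Compare {D-α, D-γ, D-δ, D-ε}: busing cost 86 + fixed 16 = 102.
All other subsets cost ≥ 98. Minimum total cost: 97.

97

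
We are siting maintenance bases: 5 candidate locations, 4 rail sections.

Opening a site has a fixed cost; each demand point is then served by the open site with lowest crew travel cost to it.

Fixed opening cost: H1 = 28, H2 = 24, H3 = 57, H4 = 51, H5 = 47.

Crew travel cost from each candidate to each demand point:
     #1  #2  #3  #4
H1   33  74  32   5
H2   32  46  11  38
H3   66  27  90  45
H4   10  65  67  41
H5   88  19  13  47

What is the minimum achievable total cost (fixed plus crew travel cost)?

145

Open {H1, H5}: assign each demand point to its cheapest open site.
  #1→H1 33, #2→H5 19, #3→H5 13, #4→H1 5
  crew travel cost 70, fixed 75 → total 145.
Compare {H1, H2}: crew travel cost 94 + fixed 52 = 146.
Compare {H2}: crew travel cost 127 + fixed 24 = 151.
Compare {H1, H2, H5}: crew travel cost 67 + fixed 99 = 166.
All other subsets cost ≥ 146. Minimum total cost: 145.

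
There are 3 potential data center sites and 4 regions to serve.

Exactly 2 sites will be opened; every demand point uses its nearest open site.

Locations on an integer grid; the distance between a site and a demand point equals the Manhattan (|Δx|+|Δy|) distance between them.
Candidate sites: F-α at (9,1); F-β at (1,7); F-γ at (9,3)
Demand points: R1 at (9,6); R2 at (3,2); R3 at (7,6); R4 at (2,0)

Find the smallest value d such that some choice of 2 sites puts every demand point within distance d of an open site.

8

Open {F-α, F-β}.
  Farthest demand point is R4 at distance 8 (to F-α); all others are ≤ 8.
With {F-α, F-γ} the worst case is 8.
With {F-β, F-γ} the worst case is 8.
No size-2 selection achieves below 8.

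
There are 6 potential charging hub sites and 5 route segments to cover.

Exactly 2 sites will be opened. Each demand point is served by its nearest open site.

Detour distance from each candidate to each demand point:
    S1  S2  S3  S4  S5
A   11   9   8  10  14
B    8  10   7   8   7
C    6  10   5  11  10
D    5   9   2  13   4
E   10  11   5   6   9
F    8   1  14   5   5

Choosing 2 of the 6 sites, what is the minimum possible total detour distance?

17

Open {D, F}.
  S1→D 5, S2→F 1, S3→D 2, S4→F 5, S5→D 4  ⇒ total 17.
Compare {C, F}: total 22.
Compare {E, F}: total 24.
No size-2 selection does better; minimum is 17.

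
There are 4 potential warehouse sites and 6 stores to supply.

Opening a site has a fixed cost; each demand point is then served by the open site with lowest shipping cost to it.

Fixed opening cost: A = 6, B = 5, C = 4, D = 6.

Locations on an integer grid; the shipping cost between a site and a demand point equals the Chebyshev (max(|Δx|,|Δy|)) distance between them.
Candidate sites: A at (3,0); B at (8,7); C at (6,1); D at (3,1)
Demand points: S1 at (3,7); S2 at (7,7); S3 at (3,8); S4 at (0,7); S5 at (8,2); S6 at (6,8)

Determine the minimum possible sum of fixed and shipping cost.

Open {B, C}: assign each demand point to its cheapest open site.
  S1→B 5, S2→B 1, S3→B 5, S4→C 6, S5→C 2, S6→B 2
  shipping cost 21, fixed 9 → total 30.
Compare {B}: shipping cost 26 + fixed 5 = 31.
Compare {B, D}: shipping cost 24 + fixed 11 = 35.
Compare {A, B}: shipping cost 25 + fixed 11 = 36.
All other subsets cost ≥ 31. Minimum total cost: 30.

30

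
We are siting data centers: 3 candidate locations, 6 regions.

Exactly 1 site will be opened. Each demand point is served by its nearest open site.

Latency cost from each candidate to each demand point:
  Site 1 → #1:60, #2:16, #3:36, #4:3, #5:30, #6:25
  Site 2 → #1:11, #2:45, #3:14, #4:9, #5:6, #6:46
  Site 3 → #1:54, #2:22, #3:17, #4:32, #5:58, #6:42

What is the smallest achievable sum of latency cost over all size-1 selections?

Open {Site 2}.
  #1→Site 2 11, #2→Site 2 45, #3→Site 2 14, #4→Site 2 9, #5→Site 2 6, #6→Site 2 46  ⇒ total 131.
Compare {Site 1}: total 170.
Compare {Site 3}: total 225.

131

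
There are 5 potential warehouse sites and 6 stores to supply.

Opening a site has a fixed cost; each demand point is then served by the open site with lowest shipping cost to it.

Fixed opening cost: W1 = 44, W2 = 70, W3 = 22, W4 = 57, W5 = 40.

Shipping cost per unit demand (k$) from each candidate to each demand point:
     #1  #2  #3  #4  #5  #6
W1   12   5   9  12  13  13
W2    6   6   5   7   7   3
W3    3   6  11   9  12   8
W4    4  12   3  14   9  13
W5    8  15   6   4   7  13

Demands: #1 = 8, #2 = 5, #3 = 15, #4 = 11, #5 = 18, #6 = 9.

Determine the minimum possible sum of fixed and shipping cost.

Open {W3, W5}: assign each demand point to its cheapest open site.
  #1→W3 8×3=24, #2→W3 5×6=30, #3→W5 15×6=90, #4→W5 11×4=44, #5→W5 18×7=126, #6→W3 9×8=72
  shipping cost 386, fixed 62 → total 448.
Compare {W2, W3}: shipping cost 359 + fixed 92 = 451.
Compare {W2}: shipping cost 383 + fixed 70 = 453.
Compare {W2, W3, W5}: shipping cost 326 + fixed 132 = 458.
All other subsets cost ≥ 451. Minimum total cost: 448.

448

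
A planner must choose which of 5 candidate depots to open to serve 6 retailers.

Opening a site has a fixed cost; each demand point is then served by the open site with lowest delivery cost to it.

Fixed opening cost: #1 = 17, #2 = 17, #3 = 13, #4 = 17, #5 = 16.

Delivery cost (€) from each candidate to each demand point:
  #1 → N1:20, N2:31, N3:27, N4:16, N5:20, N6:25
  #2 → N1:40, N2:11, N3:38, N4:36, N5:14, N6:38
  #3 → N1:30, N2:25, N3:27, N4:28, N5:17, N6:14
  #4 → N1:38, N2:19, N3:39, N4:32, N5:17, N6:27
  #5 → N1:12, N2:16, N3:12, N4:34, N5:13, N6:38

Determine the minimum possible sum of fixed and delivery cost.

124

Open {#3, #5}: assign each demand point to its cheapest open site.
  N1→#5 12, N2→#5 16, N3→#5 12, N4→#3 28, N5→#5 13, N6→#3 14
  delivery cost 95, fixed 29 → total 124.
Compare {#1, #5}: delivery cost 94 + fixed 33 = 127.
Compare {#1, #3, #5}: delivery cost 83 + fixed 46 = 129.
Compare {#2, #3, #5}: delivery cost 90 + fixed 46 = 136.
All other subsets cost ≥ 127. Minimum total cost: 124.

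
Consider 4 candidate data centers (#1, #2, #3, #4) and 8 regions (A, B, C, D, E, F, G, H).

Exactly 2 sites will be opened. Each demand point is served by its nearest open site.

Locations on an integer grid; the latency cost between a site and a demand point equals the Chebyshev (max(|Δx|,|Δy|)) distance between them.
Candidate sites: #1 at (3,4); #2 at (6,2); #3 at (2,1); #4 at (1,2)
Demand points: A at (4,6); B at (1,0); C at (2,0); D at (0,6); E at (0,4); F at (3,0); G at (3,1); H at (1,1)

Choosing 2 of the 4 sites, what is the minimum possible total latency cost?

13

Open {#1, #3}.
  A→#1 2, B→#3 1, C→#3 1, D→#1 3, E→#1 3, F→#3 1, G→#3 1, H→#3 1  ⇒ total 13.
Compare {#3, #4}: total 15.
Compare {#1, #4}: total 16.
No size-2 selection does better; minimum is 13.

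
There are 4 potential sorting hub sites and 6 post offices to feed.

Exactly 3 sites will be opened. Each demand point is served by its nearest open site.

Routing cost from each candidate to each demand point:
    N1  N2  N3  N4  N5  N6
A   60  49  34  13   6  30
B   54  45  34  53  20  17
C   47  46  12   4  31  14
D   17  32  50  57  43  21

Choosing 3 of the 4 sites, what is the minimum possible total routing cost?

Open {A, C, D}.
  N1→D 17, N2→D 32, N3→C 12, N4→C 4, N5→A 6, N6→C 14  ⇒ total 85.
Compare {B, C, D}: total 99.
Compare {A, B, D}: total 119.
No size-3 selection does better; minimum is 85.

85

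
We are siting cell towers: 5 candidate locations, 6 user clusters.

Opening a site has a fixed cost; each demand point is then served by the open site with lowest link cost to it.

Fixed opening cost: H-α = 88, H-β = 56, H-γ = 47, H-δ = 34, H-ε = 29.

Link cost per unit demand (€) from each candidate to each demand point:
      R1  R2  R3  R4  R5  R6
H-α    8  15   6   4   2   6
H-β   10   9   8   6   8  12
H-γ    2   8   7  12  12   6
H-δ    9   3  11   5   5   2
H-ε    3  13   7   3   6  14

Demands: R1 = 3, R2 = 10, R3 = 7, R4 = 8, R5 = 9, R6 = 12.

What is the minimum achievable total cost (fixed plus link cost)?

Open {H-δ, H-ε}: assign each demand point to its cheapest open site.
  R1→H-ε 3×3=9, R2→H-δ 10×3=30, R3→H-ε 7×7=49, R4→H-ε 8×3=24, R5→H-δ 9×5=45, R6→H-δ 12×2=24
  link cost 181, fixed 63 → total 244.
Compare {H-γ, H-δ}: link cost 194 + fixed 81 = 275.
Compare {H-δ}: link cost 243 + fixed 34 = 277.
Compare {H-γ, H-δ, H-ε}: link cost 178 + fixed 110 = 288.
All other subsets cost ≥ 275. Minimum total cost: 244.

244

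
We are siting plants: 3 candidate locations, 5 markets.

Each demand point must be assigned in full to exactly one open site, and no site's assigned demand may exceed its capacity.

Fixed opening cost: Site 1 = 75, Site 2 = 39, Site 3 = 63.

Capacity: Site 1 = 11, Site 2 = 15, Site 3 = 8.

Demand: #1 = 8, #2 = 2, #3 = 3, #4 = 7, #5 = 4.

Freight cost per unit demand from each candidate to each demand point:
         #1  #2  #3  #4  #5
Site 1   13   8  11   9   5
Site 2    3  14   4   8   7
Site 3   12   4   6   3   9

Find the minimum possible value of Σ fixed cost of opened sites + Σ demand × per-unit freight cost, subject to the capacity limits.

257

Open {Site 1, Site 2}; cheapest assignment that respects the capacities:
  Site 1 (cap 11, load 9): #2, #4 — cost 2×8 + 7×9 = 79
  Site 2 (cap 15, load 15): #1, #3, #5 — cost 8×3 + 3×4 + 4×7 = 64
  Shipping 143, fixed 114 → total 257.
  Any other capacity-feasible assignment to {Site 1, Site 2} ships for at least 143.
Compare {Site 1, Site 2, Site 3}: its best feasible assignment gives total 270.
Every other set of open sites that can feasibly serve all demand totals ≥ 270 even under its best assignment. Minimum: 257.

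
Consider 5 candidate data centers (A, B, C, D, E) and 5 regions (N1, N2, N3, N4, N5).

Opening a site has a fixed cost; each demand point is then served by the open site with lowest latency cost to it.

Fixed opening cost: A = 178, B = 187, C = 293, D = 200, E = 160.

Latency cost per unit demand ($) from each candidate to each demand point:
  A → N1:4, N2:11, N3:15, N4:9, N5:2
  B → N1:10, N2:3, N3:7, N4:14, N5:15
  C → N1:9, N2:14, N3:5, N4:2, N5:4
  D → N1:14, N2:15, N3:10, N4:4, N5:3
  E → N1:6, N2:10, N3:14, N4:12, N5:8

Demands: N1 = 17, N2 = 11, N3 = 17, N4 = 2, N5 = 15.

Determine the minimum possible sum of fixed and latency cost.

Open {A, B}: assign each demand point to its cheapest open site.
  N1→A 17×4=68, N2→B 11×3=33, N3→B 17×7=119, N4→A 2×9=18, N5→A 15×2=30
  latency cost 268, fixed 365 → total 633.
Compare {A}: latency cost 492 + fixed 178 = 670.
Compare {B, E}: latency cost 398 + fixed 347 = 745.
Compare {C}: latency cost 456 + fixed 293 = 749.
All other subsets cost ≥ 670. Minimum total cost: 633.

633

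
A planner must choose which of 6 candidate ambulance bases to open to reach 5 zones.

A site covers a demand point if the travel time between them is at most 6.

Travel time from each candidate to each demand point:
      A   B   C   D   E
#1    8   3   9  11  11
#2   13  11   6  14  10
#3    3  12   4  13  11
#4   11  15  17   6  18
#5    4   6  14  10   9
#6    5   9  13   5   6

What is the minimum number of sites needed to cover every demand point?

3

Coverage sets (demand points within 6 of each site):
  #1: {B}
  #2: {C}
  #3: {A, C}
  #4: {D}
  #5: {A, B}
  #6: {A, D, E}
No 2 sites suffice: every size-2 union leaves at least one demand point uncovered.
But {#1, #2, #6} covers everything, so the minimum is 3.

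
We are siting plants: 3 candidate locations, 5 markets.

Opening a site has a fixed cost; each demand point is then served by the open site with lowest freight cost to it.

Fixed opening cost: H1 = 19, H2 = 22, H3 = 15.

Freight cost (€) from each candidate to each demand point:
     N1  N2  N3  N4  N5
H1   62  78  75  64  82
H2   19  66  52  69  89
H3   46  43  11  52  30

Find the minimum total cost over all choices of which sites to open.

192

Open {H2, H3}: assign each demand point to its cheapest open site.
  N1→H2 19, N2→H3 43, N3→H3 11, N4→H3 52, N5→H3 30
  freight cost 155, fixed 37 → total 192.
Compare {H3}: freight cost 182 + fixed 15 = 197.
Compare {H1, H2, H3}: freight cost 155 + fixed 56 = 211.
Compare {H1, H3}: freight cost 182 + fixed 34 = 216.
All other subsets cost ≥ 197. Minimum total cost: 192.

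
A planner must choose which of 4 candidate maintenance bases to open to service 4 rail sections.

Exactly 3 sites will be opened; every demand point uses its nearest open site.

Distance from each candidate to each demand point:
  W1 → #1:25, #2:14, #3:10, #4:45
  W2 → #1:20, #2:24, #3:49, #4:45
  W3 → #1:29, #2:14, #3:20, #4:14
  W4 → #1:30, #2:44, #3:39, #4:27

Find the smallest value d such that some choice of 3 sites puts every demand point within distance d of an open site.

20

Open {W1, W2, W3}.
  Farthest demand point is #1 at distance 20 (to W2); all others are ≤ 20.
With {W2, W3, W4} the worst case is 20.
With {W1, W3, W4} the worst case is 25.
No size-3 selection achieves below 20.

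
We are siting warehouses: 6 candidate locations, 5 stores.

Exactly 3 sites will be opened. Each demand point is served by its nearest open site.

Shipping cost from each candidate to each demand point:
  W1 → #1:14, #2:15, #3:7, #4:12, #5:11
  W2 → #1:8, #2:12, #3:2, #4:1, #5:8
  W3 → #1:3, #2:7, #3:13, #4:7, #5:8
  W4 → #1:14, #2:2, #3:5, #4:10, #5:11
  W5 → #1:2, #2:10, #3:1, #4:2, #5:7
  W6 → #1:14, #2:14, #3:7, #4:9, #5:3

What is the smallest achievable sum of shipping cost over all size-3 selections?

10

Open {W4, W5, W6}.
  #1→W5 2, #2→W4 2, #3→W5 1, #4→W5 2, #5→W6 3  ⇒ total 10.
Compare {W2, W4, W5}: total 13.
Compare {W1, W4, W5}: total 14.
No size-3 selection does better; minimum is 10.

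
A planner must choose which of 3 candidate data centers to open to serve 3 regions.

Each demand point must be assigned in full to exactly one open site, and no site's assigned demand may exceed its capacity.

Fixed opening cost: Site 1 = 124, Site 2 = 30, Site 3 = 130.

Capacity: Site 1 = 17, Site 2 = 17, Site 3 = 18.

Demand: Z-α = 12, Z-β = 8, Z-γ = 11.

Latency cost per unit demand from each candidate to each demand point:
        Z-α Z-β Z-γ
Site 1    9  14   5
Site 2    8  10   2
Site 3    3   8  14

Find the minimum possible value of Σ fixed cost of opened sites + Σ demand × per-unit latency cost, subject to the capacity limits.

454

Open {Site 1, Site 2, Site 3}; cheapest assignment that respects the capacities:
  Site 1 (cap 17, load 8): Z-β — cost 8×14 = 112
  Site 2 (cap 17, load 11): Z-γ — cost 11×2 = 22
  Site 3 (cap 18, load 12): Z-α — cost 12×3 = 36
  Shipping 170, fixed 284 → total 454.
  Any other capacity-feasible assignment to {Site 1, Site 2, Site 3} ships for at least 170.
Total demand is 31; every other set of sites either has combined capacity below 31 or cannot fit the demands without splitting one across sites, so {Site 1, Site 2, Site 3} is the only feasible choice of open sites. Minimum: 454.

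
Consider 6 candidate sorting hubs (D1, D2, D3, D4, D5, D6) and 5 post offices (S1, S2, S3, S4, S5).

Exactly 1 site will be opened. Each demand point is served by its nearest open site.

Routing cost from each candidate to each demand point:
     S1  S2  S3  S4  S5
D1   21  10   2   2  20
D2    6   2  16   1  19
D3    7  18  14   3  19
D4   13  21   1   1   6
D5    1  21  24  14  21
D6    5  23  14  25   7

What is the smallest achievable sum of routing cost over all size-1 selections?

42

Open {D4}.
  S1→D4 13, S2→D4 21, S3→D4 1, S4→D4 1, S5→D4 6  ⇒ total 42.
Compare {D2}: total 44.
Compare {D1}: total 55.
No size-1 selection does better; minimum is 42.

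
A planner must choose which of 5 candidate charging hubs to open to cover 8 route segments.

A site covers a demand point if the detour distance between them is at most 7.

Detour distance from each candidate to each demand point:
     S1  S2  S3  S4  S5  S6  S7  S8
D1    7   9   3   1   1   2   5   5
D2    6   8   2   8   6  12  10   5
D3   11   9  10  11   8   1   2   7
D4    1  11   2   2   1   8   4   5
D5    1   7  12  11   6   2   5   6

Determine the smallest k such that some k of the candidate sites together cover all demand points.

Coverage sets (demand points within 7 of each site):
  D1: {S1, S3, S4, S5, S6, S7, S8}
  D2: {S1, S3, S5, S8}
  D3: {S6, S7, S8}
  D4: {S1, S3, S4, S5, S7, S8}
  D5: {S1, S2, S5, S6, S7, S8}
No single site covers all 8 demand points.
But {D1, D5} covers everything, so the minimum is 2.

2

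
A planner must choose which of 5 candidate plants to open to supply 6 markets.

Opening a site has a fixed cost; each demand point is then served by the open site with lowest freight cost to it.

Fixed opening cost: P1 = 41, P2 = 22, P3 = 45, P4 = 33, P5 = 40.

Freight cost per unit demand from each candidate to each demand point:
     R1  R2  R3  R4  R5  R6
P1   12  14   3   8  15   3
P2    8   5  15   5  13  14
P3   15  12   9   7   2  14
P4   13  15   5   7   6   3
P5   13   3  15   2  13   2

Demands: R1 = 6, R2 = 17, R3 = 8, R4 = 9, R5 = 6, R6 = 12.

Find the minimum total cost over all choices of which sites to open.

312

Open {P2, P4, P5}: assign each demand point to its cheapest open site.
  R1→P2 6×8=48, R2→P5 17×3=51, R3→P4 8×5=40, R4→P5 9×2=18, R5→P4 6×6=36, R6→P5 12×2=24
  freight cost 217, fixed 95 → total 312.
Compare {P4, P5}: freight cost 247 + fixed 73 = 320.
Compare {P1, P2, P3, P5}: freight cost 177 + fixed 148 = 325.
Compare {P1, P3, P5}: freight cost 201 + fixed 126 = 327.
All other subsets cost ≥ 320. Minimum total cost: 312.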